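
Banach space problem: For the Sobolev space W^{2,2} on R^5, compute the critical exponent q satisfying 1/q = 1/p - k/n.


Using the Sobolev embedding formula: 1/q = 1/p - k/n
1/q = 1/2 - 2/5 = 1/10
q = 1/(1/10) = 10

10.0000


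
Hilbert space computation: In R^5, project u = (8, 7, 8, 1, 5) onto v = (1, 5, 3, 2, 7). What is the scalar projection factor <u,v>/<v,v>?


Computing <u,v> = 8*1 + 7*5 + 8*3 + 1*2 + 5*7 = 104
Computing <v,v> = 1^2 + 5^2 + 3^2 + 2^2 + 7^2 = 88
Projection coefficient = 104/88 = 1.1818

1.1818


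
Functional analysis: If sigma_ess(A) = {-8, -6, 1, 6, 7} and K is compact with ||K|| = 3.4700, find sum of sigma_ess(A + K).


By Weyl's theorem, the essential spectrum is invariant under compact perturbations.
sigma_ess(A + K) = sigma_ess(A) = {-8, -6, 1, 6, 7}
Sum = -8 + -6 + 1 + 6 + 7 = 0

0


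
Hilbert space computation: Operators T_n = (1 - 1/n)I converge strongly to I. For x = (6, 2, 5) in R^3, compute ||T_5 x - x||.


T_5 x - x = (1 - 1/5)x - x = -x/5
||x|| = sqrt(65) = 8.0623
||T_5 x - x|| = ||x||/5 = 8.0623/5 = 1.6125

1.6125


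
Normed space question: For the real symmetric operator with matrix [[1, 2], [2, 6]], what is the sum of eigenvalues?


For a self-adjoint (symmetric) matrix, the eigenvalues are real.
The sum of eigenvalues equals the trace of the matrix.
trace = 1 + 6 = 7

7


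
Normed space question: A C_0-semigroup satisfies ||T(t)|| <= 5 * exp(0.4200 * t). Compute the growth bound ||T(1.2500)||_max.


||T(1.2500)|| <= 5 * exp(0.4200 * 1.2500)
= 5 * exp(0.5250)
= 5 * 1.6905
= 8.4523

8.4523


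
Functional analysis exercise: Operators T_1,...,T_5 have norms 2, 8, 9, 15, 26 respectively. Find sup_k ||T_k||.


By the Uniform Boundedness Principle, the supremum of norms is finite.
sup_k ||T_k|| = max(2, 8, 9, 15, 26) = 26

26


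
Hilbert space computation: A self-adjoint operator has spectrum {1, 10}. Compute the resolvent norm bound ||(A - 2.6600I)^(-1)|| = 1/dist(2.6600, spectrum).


dist(2.6600, {1, 10}) = min(|2.6600 - 1|, |2.6600 - 10|)
= min(1.6600, 7.3400) = 1.6600
Resolvent bound = 1/1.6600 = 0.6024

0.6024


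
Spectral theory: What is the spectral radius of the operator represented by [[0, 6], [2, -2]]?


For a 2x2 matrix, eigenvalues satisfy lambda^2 - (trace)*lambda + det = 0
trace = 0 + -2 = -2
det = 0*-2 - 6*2 = -12
discriminant = (-2)^2 - 4*(-12) = 52
spectral radius = max |eigenvalue| = 4.6056

4.6056


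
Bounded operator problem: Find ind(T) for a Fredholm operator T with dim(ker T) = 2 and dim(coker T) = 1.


The Fredholm index is defined as ind(T) = dim(ker T) - dim(coker T)
= 2 - 1
= 1

1


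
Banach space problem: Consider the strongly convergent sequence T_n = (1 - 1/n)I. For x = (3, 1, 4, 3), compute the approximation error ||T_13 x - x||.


T_13 x - x = (1 - 1/13)x - x = -x/13
||x|| = sqrt(35) = 5.9161
||T_13 x - x|| = ||x||/13 = 5.9161/13 = 0.4551

0.4551


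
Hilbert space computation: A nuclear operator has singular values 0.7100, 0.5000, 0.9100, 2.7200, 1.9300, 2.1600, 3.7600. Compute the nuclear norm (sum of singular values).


The nuclear norm is the sum of all singular values.
||T||_1 = 0.7100 + 0.5000 + 0.9100 + 2.7200 + 1.9300 + 2.1600 + 3.7600
= 12.6900

12.6900


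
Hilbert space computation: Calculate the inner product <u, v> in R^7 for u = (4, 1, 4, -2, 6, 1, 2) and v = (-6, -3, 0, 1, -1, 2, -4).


Computing the standard inner product <u, v> = sum u_i * v_i
= 4*-6 + 1*-3 + 4*0 + -2*1 + 6*-1 + 1*2 + 2*-4
= -24 + -3 + 0 + -2 + -6 + 2 + -8
= -41

-41


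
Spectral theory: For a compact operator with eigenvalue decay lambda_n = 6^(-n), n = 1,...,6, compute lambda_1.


The eigenvalue formula gives lambda_1 = 1/6^1
= 1/6
= 0.1667

0.1667


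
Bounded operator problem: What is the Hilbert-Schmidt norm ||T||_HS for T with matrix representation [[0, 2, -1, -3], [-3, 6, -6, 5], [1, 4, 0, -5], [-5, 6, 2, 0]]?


The Hilbert-Schmidt norm is sqrt(sum of squares of all entries).
Sum of squares = 0^2 + 2^2 + (-1)^2 + (-3)^2 + (-3)^2 + 6^2 + (-6)^2 + 5^2 + 1^2 + 4^2 + 0^2 + (-5)^2 + (-5)^2 + 6^2 + 2^2 + 0^2
= 0 + 4 + 1 + 9 + 9 + 36 + 36 + 25 + 1 + 16 + 0 + 25 + 25 + 36 + 4 + 0 = 227
||T||_HS = sqrt(227) = 15.0665

15.0665


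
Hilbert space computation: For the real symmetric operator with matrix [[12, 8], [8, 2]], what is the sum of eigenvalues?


For a self-adjoint (symmetric) matrix, the eigenvalues are real.
The sum of eigenvalues equals the trace of the matrix.
trace = 12 + 2 = 14

14


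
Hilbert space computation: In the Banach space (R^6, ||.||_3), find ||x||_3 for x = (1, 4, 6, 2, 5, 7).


The l^3 norm = (sum |x_i|^3)^(1/3)
Sum of 3th powers = 1 + 64 + 216 + 8 + 125 + 343 = 757
||x||_3 = (757)^(1/3) = 9.1138

9.1138


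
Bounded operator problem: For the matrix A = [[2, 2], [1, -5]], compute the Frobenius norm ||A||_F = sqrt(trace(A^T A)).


||A||_F^2 = sum a_ij^2
= 2^2 + 2^2 + 1^2 + (-5)^2
= 4 + 4 + 1 + 25 = 34
||A||_F = sqrt(34) = 5.8310

5.8310


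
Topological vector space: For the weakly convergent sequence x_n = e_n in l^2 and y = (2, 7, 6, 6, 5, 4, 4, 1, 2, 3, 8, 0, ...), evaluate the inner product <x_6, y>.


x_6 = e_6 is the standard basis vector with 1 in position 6.
<x_6, y> = y_6 = 4
As n -> infinity, <x_n, y> -> 0, confirming weak convergence of (x_n) to 0.

4


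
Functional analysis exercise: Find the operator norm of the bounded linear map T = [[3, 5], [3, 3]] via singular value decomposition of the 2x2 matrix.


A^T A = [[18, 24], [24, 34]]
trace(A^T A) = 52, det(A^T A) = 36
discriminant = 52^2 - 4*36 = 2560
Largest eigenvalue of A^T A = (trace + sqrt(disc))/2 = 51.2982
||T|| = sqrt(51.2982) = 7.1623

7.1623


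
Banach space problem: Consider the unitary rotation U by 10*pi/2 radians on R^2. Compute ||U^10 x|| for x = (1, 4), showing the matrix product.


U is a rotation by theta = 10*pi/2
U^10 = rotation by 10*theta = 100*pi/2 = 0*pi/2 (mod 2*pi)
cos(0*pi/2) = 1.0000, sin(0*pi/2) = 0.0000
U^10 x = (1.0000 * 1 - 0.0000 * 4, 0.0000 * 1 + 1.0000 * 4)
= (1.0000, 4.0000)
||U^10 x|| = sqrt(1.0000^2 + 4.0000^2) = sqrt(17.0000) = 4.1231

4.1231


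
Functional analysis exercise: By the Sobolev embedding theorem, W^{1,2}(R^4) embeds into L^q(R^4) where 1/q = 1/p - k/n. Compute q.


Using the Sobolev embedding formula: 1/q = 1/p - k/n
1/q = 1/2 - 1/4 = 1/4
q = 1/(1/4) = 4

4.0000


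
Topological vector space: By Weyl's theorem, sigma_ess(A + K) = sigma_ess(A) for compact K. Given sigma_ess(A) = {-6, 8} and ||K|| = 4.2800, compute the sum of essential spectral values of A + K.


By Weyl's theorem, the essential spectrum is invariant under compact perturbations.
sigma_ess(A + K) = sigma_ess(A) = {-6, 8}
Sum = -6 + 8 = 2

2


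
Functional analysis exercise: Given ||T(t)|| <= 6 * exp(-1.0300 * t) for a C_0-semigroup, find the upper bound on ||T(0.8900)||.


||T(0.8900)|| <= 6 * exp(-1.0300 * 0.8900)
= 6 * exp(-0.9167)
= 6 * 0.3998
= 2.3990

2.3990


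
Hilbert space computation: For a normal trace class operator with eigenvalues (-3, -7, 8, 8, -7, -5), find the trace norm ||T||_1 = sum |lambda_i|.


For a normal operator, singular values equal |eigenvalues|.
Trace norm = sum |lambda_i| = 3 + 7 + 8 + 8 + 7 + 5
= 38

38


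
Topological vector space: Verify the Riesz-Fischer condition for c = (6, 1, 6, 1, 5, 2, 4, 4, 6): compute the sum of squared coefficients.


sum |c_n|^2 = 6^2 + 1^2 + 6^2 + 1^2 + 5^2 + 2^2 + 4^2 + 4^2 + 6^2
= 36 + 1 + 36 + 1 + 25 + 4 + 16 + 16 + 36
= 171

171


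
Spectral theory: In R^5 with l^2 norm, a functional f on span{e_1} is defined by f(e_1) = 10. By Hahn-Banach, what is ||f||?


The norm of f is given by ||f|| = sup_{||x||=1} |f(x)|.
On span{e_1}, ||e_1|| = 1, so ||f|| = |f(e_1)| / ||e_1||
= |10| / 1 = 10.0000

10.0000


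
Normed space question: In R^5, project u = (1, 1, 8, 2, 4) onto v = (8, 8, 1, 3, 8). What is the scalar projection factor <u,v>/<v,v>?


Computing <u,v> = 1*8 + 1*8 + 8*1 + 2*3 + 4*8 = 62
Computing <v,v> = 8^2 + 8^2 + 1^2 + 3^2 + 8^2 = 202
Projection coefficient = 62/202 = 0.3069

0.3069


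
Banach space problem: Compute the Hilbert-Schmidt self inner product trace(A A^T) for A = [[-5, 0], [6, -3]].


trace(A * A^T) = sum of squares of all entries
= (-5)^2 + 0^2 + 6^2 + (-3)^2
= 25 + 0 + 36 + 9
= 70

70


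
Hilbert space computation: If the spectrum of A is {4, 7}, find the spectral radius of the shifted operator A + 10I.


Spectrum of A + 10I = {14, 17}
Spectral radius = max |lambda| over the shifted spectrum
= max(14, 17) = 17

17


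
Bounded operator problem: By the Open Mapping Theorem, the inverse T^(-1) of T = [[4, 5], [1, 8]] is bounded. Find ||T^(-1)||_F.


det(T) = 4*8 - 5*1 = 27
T^(-1) = (1/27) * [[8, -5], [-1, 4]] = [[0.2963, -0.1852], [-0.0370, 0.1481]]
||T^(-1)||_F^2 = 0.2963^2 + (-0.1852)^2 + (-0.0370)^2 + 0.1481^2 = 0.1454
||T^(-1)||_F = sqrt(0.1454) = 0.3813

0.3813


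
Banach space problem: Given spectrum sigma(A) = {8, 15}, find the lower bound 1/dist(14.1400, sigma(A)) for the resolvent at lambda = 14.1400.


dist(14.1400, {8, 15}) = min(|14.1400 - 8|, |14.1400 - 15|)
= min(6.1400, 0.8600) = 0.8600
Resolvent bound = 1/0.8600 = 1.1628

1.1628


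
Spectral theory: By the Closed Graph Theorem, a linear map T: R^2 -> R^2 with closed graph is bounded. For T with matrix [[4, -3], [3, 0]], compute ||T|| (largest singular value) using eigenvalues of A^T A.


A^T A = [[25, -12], [-12, 9]]
trace(A^T A) = 34, det(A^T A) = 81
discriminant = 34^2 - 4*81 = 832
Largest eigenvalue of A^T A = (trace + sqrt(disc))/2 = 31.4222
||T|| = sqrt(31.4222) = 5.6056

5.6056


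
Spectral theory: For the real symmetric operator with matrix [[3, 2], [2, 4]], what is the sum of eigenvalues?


For a self-adjoint (symmetric) matrix, the eigenvalues are real.
The sum of eigenvalues equals the trace of the matrix.
trace = 3 + 4 = 7

7


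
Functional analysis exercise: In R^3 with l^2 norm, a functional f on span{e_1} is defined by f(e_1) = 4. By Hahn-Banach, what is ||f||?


The norm of f is given by ||f|| = sup_{||x||=1} |f(x)|.
On span{e_1}, ||e_1|| = 1, so ||f|| = |f(e_1)| / ||e_1||
= |4| / 1 = 4.0000

4.0000


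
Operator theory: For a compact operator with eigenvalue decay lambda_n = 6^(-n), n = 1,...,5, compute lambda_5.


The eigenvalue formula gives lambda_5 = 1/6^5
= 1/7776
= 1.2860e-04

1.2860e-04


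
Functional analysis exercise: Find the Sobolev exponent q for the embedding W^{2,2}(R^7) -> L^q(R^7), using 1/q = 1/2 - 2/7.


Using the Sobolev embedding formula: 1/q = 1/p - k/n
1/q = 1/2 - 2/7 = 3/14
q = 1/(3/14) = 14/3 = 4.6667

4.6667


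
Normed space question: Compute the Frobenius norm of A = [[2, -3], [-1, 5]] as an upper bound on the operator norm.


||A||_F^2 = sum a_ij^2
= 2^2 + (-3)^2 + (-1)^2 + 5^2
= 4 + 9 + 1 + 25 = 39
||A||_F = sqrt(39) = 6.2450

6.2450


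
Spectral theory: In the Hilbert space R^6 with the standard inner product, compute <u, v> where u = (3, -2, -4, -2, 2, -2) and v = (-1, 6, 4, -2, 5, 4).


Computing the standard inner product <u, v> = sum u_i * v_i
= 3*-1 + -2*6 + -4*4 + -2*-2 + 2*5 + -2*4
= -3 + -12 + -16 + 4 + 10 + -8
= -25

-25


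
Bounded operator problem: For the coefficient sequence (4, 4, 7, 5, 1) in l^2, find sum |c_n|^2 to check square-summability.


sum |c_n|^2 = 4^2 + 4^2 + 7^2 + 5^2 + 1^2
= 16 + 16 + 49 + 25 + 1
= 107

107


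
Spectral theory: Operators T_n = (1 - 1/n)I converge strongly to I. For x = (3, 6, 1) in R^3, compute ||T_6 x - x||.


T_6 x - x = (1 - 1/6)x - x = -x/6
||x|| = sqrt(46) = 6.7823
||T_6 x - x|| = ||x||/6 = 6.7823/6 = 1.1304

1.1304


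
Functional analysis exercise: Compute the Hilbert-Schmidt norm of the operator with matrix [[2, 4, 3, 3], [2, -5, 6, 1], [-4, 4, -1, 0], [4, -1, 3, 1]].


The Hilbert-Schmidt norm is sqrt(sum of squares of all entries).
Sum of squares = 2^2 + 4^2 + 3^2 + 3^2 + 2^2 + (-5)^2 + 6^2 + 1^2 + (-4)^2 + 4^2 + (-1)^2 + 0^2 + 4^2 + (-1)^2 + 3^2 + 1^2
= 4 + 16 + 9 + 9 + 4 + 25 + 36 + 1 + 16 + 16 + 1 + 0 + 16 + 1 + 9 + 1 = 164
||T||_HS = sqrt(164) = 12.8062

12.8062


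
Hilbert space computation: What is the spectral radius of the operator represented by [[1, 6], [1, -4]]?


For a 2x2 matrix, eigenvalues satisfy lambda^2 - (trace)*lambda + det = 0
trace = 1 + -4 = -3
det = 1*-4 - 6*1 = -10
discriminant = (-3)^2 - 4*(-10) = 49
spectral radius = max |eigenvalue| = 5.0000

5.0000


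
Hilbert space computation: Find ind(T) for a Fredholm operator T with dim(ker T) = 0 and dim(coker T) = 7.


The Fredholm index is defined as ind(T) = dim(ker T) - dim(coker T)
= 0 - 7
= -7

-7


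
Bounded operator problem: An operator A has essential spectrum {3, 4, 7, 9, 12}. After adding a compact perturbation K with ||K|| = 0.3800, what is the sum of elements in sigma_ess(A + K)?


By Weyl's theorem, the essential spectrum is invariant under compact perturbations.
sigma_ess(A + K) = sigma_ess(A) = {3, 4, 7, 9, 12}
Sum = 3 + 4 + 7 + 9 + 12 = 35

35


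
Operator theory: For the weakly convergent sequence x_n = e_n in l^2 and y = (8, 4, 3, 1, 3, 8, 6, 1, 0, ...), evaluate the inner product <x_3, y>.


x_3 = e_3 is the standard basis vector with 1 in position 3.
<x_3, y> = y_3 = 3
As n -> infinity, <x_n, y> -> 0, confirming weak convergence of (x_n) to 0.

3


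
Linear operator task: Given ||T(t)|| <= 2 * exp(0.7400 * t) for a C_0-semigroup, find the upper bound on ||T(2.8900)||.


||T(2.8900)|| <= 2 * exp(0.7400 * 2.8900)
= 2 * exp(2.1386)
= 2 * 8.4875
= 16.9751

16.9751


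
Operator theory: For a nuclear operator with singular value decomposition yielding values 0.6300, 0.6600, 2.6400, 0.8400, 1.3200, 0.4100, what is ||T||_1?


The nuclear norm is the sum of all singular values.
||T||_1 = 0.6300 + 0.6600 + 2.6400 + 0.8400 + 1.3200 + 0.4100
= 6.5000

6.5000


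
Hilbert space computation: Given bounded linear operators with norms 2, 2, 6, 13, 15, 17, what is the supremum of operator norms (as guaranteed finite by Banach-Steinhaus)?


By the Uniform Boundedness Principle, the supremum of norms is finite.
sup_k ||T_k|| = max(2, 2, 6, 13, 15, 17) = 17

17


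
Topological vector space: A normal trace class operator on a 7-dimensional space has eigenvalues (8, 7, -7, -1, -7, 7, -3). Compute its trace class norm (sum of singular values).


For a normal operator, singular values equal |eigenvalues|.
Trace norm = sum |lambda_i| = 8 + 7 + 7 + 1 + 7 + 7 + 3
= 40

40


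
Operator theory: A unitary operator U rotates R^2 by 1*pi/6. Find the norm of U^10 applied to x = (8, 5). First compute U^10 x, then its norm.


U is a rotation by theta = 1*pi/6
U^10 = rotation by 10*theta = 10*pi/6
cos(10*pi/6) = 0.5000, sin(10*pi/6) = -0.8660
U^10 x = (0.5000 * 8 - -0.8660 * 5, -0.8660 * 8 + 0.5000 * 5)
= (8.3301, -4.4282)
||U^10 x|| = sqrt(8.3301^2 + (-4.4282)^2) = sqrt(89.0000) = 9.4340

9.4340


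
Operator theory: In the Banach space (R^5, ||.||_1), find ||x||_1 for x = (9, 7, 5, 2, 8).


The l^1 norm equals the sum of absolute values of all components.
||x||_1 = 9 + 7 + 5 + 2 + 8
= 31

31.0000


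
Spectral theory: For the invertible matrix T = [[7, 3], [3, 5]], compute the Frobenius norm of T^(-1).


det(T) = 7*5 - 3*3 = 26
T^(-1) = (1/26) * [[5, -3], [-3, 7]] = [[0.1923, -0.1154], [-0.1154, 0.2692]]
||T^(-1)||_F^2 = 0.1923^2 + (-0.1154)^2 + (-0.1154)^2 + 0.2692^2 = 0.1361
||T^(-1)||_F = sqrt(0.1361) = 0.3689

0.3689


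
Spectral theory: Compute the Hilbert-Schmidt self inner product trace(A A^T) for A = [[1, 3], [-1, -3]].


trace(A * A^T) = sum of squares of all entries
= 1^2 + 3^2 + (-1)^2 + (-3)^2
= 1 + 9 + 1 + 9
= 20

20


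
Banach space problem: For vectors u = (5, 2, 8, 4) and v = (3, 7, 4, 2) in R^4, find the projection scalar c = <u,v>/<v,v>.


Computing <u,v> = 5*3 + 2*7 + 8*4 + 4*2 = 69
Computing <v,v> = 3^2 + 7^2 + 4^2 + 2^2 = 78
Projection coefficient = 69/78 = 0.8846

0.8846


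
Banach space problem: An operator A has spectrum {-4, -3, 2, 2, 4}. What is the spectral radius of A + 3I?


Spectrum of A + 3I = {-1, 0, 5, 5, 7}
Spectral radius = max |lambda| over the shifted spectrum
= max(1, 0, 5, 5, 7) = 7

7


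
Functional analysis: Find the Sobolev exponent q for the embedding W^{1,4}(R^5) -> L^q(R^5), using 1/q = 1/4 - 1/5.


Using the Sobolev embedding formula: 1/q = 1/p - k/n
1/q = 1/4 - 1/5 = 1/20
q = 1/(1/20) = 20

20.0000


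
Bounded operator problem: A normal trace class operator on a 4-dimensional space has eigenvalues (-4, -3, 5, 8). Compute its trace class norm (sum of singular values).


For a normal operator, singular values equal |eigenvalues|.
Trace norm = sum |lambda_i| = 4 + 3 + 5 + 8
= 20

20


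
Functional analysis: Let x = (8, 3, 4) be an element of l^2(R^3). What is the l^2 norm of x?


The l^2 norm = (sum |x_i|^2)^(1/2)
Sum of 2th powers = 64 + 9 + 16 = 89
||x||_2 = (89)^(1/2) = 9.4340

9.4340


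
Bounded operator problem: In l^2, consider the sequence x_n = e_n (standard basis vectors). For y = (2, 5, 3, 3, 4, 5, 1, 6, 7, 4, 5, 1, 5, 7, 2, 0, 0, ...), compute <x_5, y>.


x_5 = e_5 is the standard basis vector with 1 in position 5.
<x_5, y> = y_5 = 4
As n -> infinity, <x_n, y> -> 0, confirming weak convergence of (x_n) to 0.

4


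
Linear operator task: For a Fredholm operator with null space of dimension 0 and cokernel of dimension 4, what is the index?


The Fredholm index is defined as ind(T) = dim(ker T) - dim(coker T)
= 0 - 4
= -4

-4


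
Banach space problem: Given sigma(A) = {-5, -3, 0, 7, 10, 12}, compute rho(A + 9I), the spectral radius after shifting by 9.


Spectrum of A + 9I = {4, 6, 9, 16, 19, 21}
Spectral radius = max |lambda| over the shifted spectrum
= max(4, 6, 9, 16, 19, 21) = 21

21


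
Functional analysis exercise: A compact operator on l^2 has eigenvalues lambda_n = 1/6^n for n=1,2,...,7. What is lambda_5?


The eigenvalue formula gives lambda_5 = 1/6^5
= 1/7776
= 1.2860e-04

1.2860e-04


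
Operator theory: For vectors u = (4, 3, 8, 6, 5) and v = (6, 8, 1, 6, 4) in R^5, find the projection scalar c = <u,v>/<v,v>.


Computing <u,v> = 4*6 + 3*8 + 8*1 + 6*6 + 5*4 = 112
Computing <v,v> = 6^2 + 8^2 + 1^2 + 6^2 + 4^2 = 153
Projection coefficient = 112/153 = 0.7320

0.7320


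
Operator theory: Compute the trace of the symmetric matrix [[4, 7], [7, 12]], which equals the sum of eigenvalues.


For a self-adjoint (symmetric) matrix, the eigenvalues are real.
The sum of eigenvalues equals the trace of the matrix.
trace = 4 + 12 = 16

16


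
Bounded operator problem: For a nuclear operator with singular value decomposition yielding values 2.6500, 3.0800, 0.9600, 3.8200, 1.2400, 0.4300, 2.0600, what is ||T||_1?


The nuclear norm is the sum of all singular values.
||T||_1 = 2.6500 + 3.0800 + 0.9600 + 3.8200 + 1.2400 + 0.4300 + 2.0600
= 14.2400

14.2400


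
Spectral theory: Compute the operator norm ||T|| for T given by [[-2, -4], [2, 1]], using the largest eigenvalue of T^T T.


A^T A = [[8, 10], [10, 17]]
trace(A^T A) = 25, det(A^T A) = 36
discriminant = 25^2 - 4*36 = 481
Largest eigenvalue of A^T A = (trace + sqrt(disc))/2 = 23.4659
||T|| = sqrt(23.4659) = 4.8442

4.8442


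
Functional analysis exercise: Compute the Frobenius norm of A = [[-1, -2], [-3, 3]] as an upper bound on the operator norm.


||A||_F^2 = sum a_ij^2
= (-1)^2 + (-2)^2 + (-3)^2 + 3^2
= 1 + 4 + 9 + 9 = 23
||A||_F = sqrt(23) = 4.7958

4.7958


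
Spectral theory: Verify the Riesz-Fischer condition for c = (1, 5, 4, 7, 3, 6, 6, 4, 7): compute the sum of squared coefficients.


sum |c_n|^2 = 1^2 + 5^2 + 4^2 + 7^2 + 3^2 + 6^2 + 6^2 + 4^2 + 7^2
= 1 + 25 + 16 + 49 + 9 + 36 + 36 + 16 + 49
= 237

237


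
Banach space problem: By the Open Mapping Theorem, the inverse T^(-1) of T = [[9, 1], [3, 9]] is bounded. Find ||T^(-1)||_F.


det(T) = 9*9 - 1*3 = 78
T^(-1) = (1/78) * [[9, -1], [-3, 9]] = [[0.1154, -0.0128], [-0.0385, 0.1154]]
||T^(-1)||_F^2 = 0.1154^2 + (-0.0128)^2 + (-0.0385)^2 + 0.1154^2 = 0.0283
||T^(-1)||_F = sqrt(0.0283) = 0.1681

0.1681


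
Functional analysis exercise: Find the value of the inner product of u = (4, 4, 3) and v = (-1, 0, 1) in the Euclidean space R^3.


Computing the standard inner product <u, v> = sum u_i * v_i
= 4*-1 + 4*0 + 3*1
= -4 + 0 + 3
= -1

-1


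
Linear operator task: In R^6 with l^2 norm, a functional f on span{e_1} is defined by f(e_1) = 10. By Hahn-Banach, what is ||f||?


The norm of f is given by ||f|| = sup_{||x||=1} |f(x)|.
On span{e_1}, ||e_1|| = 1, so ||f|| = |f(e_1)| / ||e_1||
= |10| / 1 = 10.0000

10.0000


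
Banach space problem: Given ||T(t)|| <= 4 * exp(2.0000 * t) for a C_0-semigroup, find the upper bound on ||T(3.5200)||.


||T(3.5200)|| <= 4 * exp(2.0000 * 3.5200)
= 4 * exp(7.0400)
= 4 * 1141.3876
= 4565.5504

4565.5504


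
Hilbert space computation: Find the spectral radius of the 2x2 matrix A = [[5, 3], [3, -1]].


For a 2x2 matrix, eigenvalues satisfy lambda^2 - (trace)*lambda + det = 0
trace = 5 + -1 = 4
det = 5*-1 - 3*3 = -14
discriminant = 4^2 - 4*(-14) = 72
spectral radius = max |eigenvalue| = 6.2426

6.2426


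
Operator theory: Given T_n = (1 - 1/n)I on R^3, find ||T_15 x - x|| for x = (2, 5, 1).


T_15 x - x = (1 - 1/15)x - x = -x/15
||x|| = sqrt(30) = 5.4772
||T_15 x - x|| = ||x||/15 = 5.4772/15 = 0.3651

0.3651


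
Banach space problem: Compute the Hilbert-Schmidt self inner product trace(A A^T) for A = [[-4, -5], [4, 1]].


trace(A * A^T) = sum of squares of all entries
= (-4)^2 + (-5)^2 + 4^2 + 1^2
= 16 + 25 + 16 + 1
= 58

58


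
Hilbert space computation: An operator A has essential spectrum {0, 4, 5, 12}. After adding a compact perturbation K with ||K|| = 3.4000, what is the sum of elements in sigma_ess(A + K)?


By Weyl's theorem, the essential spectrum is invariant under compact perturbations.
sigma_ess(A + K) = sigma_ess(A) = {0, 4, 5, 12}
Sum = 0 + 4 + 5 + 12 = 21

21


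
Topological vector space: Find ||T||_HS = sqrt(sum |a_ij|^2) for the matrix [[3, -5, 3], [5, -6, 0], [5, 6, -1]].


The Hilbert-Schmidt norm is sqrt(sum of squares of all entries).
Sum of squares = 3^2 + (-5)^2 + 3^2 + 5^2 + (-6)^2 + 0^2 + 5^2 + 6^2 + (-1)^2
= 9 + 25 + 9 + 25 + 36 + 0 + 25 + 36 + 1 = 166
||T||_HS = sqrt(166) = 12.8841

12.8841


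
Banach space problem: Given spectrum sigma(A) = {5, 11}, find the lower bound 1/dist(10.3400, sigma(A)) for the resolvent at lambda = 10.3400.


dist(10.3400, {5, 11}) = min(|10.3400 - 5|, |10.3400 - 11|)
= min(5.3400, 0.6600) = 0.6600
Resolvent bound = 1/0.6600 = 1.5152

1.5152


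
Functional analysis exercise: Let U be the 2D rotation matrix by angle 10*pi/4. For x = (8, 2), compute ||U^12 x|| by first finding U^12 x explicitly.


U is a rotation by theta = 10*pi/4
U^12 = rotation by 12*theta = 120*pi/4 = 0*pi/4 (mod 2*pi)
cos(0*pi/4) = 1.0000, sin(0*pi/4) = 0.0000
U^12 x = (1.0000 * 8 - 0.0000 * 2, 0.0000 * 8 + 1.0000 * 2)
= (8.0000, 2.0000)
||U^12 x|| = sqrt(8.0000^2 + 2.0000^2) = sqrt(68.0000) = 8.2462

8.2462


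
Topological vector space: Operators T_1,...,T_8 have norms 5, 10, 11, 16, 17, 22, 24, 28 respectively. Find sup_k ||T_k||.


By the Uniform Boundedness Principle, the supremum of norms is finite.
sup_k ||T_k|| = max(5, 10, 11, 16, 17, 22, 24, 28) = 28

28


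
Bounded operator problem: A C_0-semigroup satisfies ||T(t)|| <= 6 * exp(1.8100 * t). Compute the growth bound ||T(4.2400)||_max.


||T(4.2400)|| <= 6 * exp(1.8100 * 4.2400)
= 6 * exp(7.6744)
= 6 * 2152.5318
= 12915.1907

12915.1907


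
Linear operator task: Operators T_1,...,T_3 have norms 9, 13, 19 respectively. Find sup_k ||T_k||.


By the Uniform Boundedness Principle, the supremum of norms is finite.
sup_k ||T_k|| = max(9, 13, 19) = 19

19


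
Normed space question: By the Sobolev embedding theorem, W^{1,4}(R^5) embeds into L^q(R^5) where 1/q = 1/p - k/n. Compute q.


Using the Sobolev embedding formula: 1/q = 1/p - k/n
1/q = 1/4 - 1/5 = 1/20
q = 1/(1/20) = 20

20.0000


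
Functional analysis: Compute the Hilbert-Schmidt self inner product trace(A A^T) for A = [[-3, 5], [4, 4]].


trace(A * A^T) = sum of squares of all entries
= (-3)^2 + 5^2 + 4^2 + 4^2
= 9 + 25 + 16 + 16
= 66

66


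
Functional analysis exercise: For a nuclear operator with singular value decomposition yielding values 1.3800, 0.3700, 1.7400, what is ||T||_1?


The nuclear norm is the sum of all singular values.
||T||_1 = 1.3800 + 0.3700 + 1.7400
= 3.4900

3.4900


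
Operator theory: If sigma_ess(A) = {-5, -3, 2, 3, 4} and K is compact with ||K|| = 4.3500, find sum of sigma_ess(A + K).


By Weyl's theorem, the essential spectrum is invariant under compact perturbations.
sigma_ess(A + K) = sigma_ess(A) = {-5, -3, 2, 3, 4}
Sum = -5 + -3 + 2 + 3 + 4 = 1

1


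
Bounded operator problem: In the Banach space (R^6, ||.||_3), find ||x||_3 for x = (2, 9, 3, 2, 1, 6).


The l^3 norm = (sum |x_i|^3)^(1/3)
Sum of 3th powers = 8 + 729 + 27 + 8 + 1 + 216 = 989
||x||_3 = (989)^(1/3) = 9.9632

9.9632


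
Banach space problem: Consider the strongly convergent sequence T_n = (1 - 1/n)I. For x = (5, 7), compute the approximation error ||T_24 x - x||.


T_24 x - x = (1 - 1/24)x - x = -x/24
||x|| = sqrt(74) = 8.6023
||T_24 x - x|| = ||x||/24 = 8.6023/24 = 0.3584

0.3584


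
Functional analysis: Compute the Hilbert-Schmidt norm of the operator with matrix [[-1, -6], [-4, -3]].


The Hilbert-Schmidt norm is sqrt(sum of squares of all entries).
Sum of squares = (-1)^2 + (-6)^2 + (-4)^2 + (-3)^2
= 1 + 36 + 16 + 9 = 62
||T||_HS = sqrt(62) = 7.8740

7.8740


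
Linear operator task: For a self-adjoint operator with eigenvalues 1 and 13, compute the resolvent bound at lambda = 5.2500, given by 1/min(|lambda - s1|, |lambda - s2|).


dist(5.2500, {1, 13}) = min(|5.2500 - 1|, |5.2500 - 13|)
= min(4.2500, 7.7500) = 4.2500
Resolvent bound = 1/4.2500 = 0.2353

0.2353


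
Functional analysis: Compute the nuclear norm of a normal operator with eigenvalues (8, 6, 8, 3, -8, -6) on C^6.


For a normal operator, singular values equal |eigenvalues|.
Trace norm = sum |lambda_i| = 8 + 6 + 8 + 3 + 8 + 6
= 39

39


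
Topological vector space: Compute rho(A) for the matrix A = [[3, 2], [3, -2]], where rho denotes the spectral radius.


For a 2x2 matrix, eigenvalues satisfy lambda^2 - (trace)*lambda + det = 0
trace = 3 + -2 = 1
det = 3*-2 - 2*3 = -12
discriminant = 1^2 - 4*(-12) = 49
spectral radius = max |eigenvalue| = 4.0000

4.0000


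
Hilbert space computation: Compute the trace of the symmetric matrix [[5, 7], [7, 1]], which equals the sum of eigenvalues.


For a self-adjoint (symmetric) matrix, the eigenvalues are real.
The sum of eigenvalues equals the trace of the matrix.
trace = 5 + 1 = 6

6


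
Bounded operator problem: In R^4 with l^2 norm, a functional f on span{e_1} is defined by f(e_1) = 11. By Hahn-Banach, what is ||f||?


The norm of f is given by ||f|| = sup_{||x||=1} |f(x)|.
On span{e_1}, ||e_1|| = 1, so ||f|| = |f(e_1)| / ||e_1||
= |11| / 1 = 11.0000

11.0000


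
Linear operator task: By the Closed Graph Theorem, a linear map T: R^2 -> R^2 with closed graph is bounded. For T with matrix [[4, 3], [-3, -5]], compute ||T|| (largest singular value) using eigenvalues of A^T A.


A^T A = [[25, 27], [27, 34]]
trace(A^T A) = 59, det(A^T A) = 121
discriminant = 59^2 - 4*121 = 2997
Largest eigenvalue of A^T A = (trace + sqrt(disc))/2 = 56.8724
||T|| = sqrt(56.8724) = 7.5414

7.5414


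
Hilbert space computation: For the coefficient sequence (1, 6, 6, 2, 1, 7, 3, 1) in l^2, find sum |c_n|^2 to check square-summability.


sum |c_n|^2 = 1^2 + 6^2 + 6^2 + 2^2 + 1^2 + 7^2 + 3^2 + 1^2
= 1 + 36 + 36 + 4 + 1 + 49 + 9 + 1
= 137

137


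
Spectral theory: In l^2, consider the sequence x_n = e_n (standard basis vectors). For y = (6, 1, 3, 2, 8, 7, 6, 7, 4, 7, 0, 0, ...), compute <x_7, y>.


x_7 = e_7 is the standard basis vector with 1 in position 7.
<x_7, y> = y_7 = 6
As n -> infinity, <x_n, y> -> 0, confirming weak convergence of (x_n) to 0.

6


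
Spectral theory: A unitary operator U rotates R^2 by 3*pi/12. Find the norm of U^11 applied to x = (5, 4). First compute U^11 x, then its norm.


U is a rotation by theta = 3*pi/12
U^11 = rotation by 11*theta = 33*pi/12 = 9*pi/12 (mod 2*pi)
cos(9*pi/12) = -0.7071, sin(9*pi/12) = 0.7071
U^11 x = (-0.7071 * 5 - 0.7071 * 4, 0.7071 * 5 + -0.7071 * 4)
= (-6.3640, 0.7071)
||U^11 x|| = sqrt((-6.3640)^2 + 0.7071^2) = sqrt(41.0000) = 6.4031

6.4031


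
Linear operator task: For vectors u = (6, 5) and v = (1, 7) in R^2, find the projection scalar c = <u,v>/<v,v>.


Computing <u,v> = 6*1 + 5*7 = 41
Computing <v,v> = 1^2 + 7^2 = 50
Projection coefficient = 41/50 = 0.8200

0.8200


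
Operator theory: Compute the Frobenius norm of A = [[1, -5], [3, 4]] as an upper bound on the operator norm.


||A||_F^2 = sum a_ij^2
= 1^2 + (-5)^2 + 3^2 + 4^2
= 1 + 25 + 9 + 16 = 51
||A||_F = sqrt(51) = 7.1414

7.1414


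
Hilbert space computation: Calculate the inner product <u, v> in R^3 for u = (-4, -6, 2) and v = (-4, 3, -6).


Computing the standard inner product <u, v> = sum u_i * v_i
= -4*-4 + -6*3 + 2*-6
= 16 + -18 + -12
= -14

-14


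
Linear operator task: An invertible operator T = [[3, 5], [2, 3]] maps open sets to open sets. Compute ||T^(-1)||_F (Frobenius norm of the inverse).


det(T) = 3*3 - 5*2 = -1
T^(-1) = (1/-1) * [[3, -5], [-2, 3]] = [[-3.0000, 5.0000], [2.0000, -3.0000]]
||T^(-1)||_F^2 = (-3.0000)^2 + 5.0000^2 + 2.0000^2 + (-3.0000)^2 = 47.0000
||T^(-1)||_F = sqrt(47.0000) = 6.8557

6.8557


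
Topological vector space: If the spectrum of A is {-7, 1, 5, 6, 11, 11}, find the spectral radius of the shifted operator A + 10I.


Spectrum of A + 10I = {3, 11, 15, 16, 21, 21}
Spectral radius = max |lambda| over the shifted spectrum
= max(3, 11, 15, 16, 21, 21) = 21

21


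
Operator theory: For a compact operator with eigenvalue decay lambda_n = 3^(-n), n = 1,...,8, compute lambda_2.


The eigenvalue formula gives lambda_2 = 1/3^2
= 1/9
= 0.1111

0.1111


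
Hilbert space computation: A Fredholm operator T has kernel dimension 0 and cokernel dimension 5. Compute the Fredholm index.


The Fredholm index is defined as ind(T) = dim(ker T) - dim(coker T)
= 0 - 5
= -5

-5


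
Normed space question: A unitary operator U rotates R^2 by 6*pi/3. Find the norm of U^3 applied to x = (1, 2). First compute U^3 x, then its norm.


U is a rotation by theta = 6*pi/3
U^3 = rotation by 3*theta = 18*pi/3 = 0*pi/3 (mod 2*pi)
cos(0*pi/3) = 1.0000, sin(0*pi/3) = 0.0000
U^3 x = (1.0000 * 1 - 0.0000 * 2, 0.0000 * 1 + 1.0000 * 2)
= (1.0000, 2.0000)
||U^3 x|| = sqrt(1.0000^2 + 2.0000^2) = sqrt(5.0000) = 2.2361

2.2361


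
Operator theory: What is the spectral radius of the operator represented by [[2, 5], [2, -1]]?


For a 2x2 matrix, eigenvalues satisfy lambda^2 - (trace)*lambda + det = 0
trace = 2 + -1 = 1
det = 2*-1 - 5*2 = -12
discriminant = 1^2 - 4*(-12) = 49
spectral radius = max |eigenvalue| = 4.0000

4.0000


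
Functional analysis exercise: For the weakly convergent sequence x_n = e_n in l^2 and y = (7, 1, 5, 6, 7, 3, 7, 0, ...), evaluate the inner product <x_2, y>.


x_2 = e_2 is the standard basis vector with 1 in position 2.
<x_2, y> = y_2 = 1
As n -> infinity, <x_n, y> -> 0, confirming weak convergence of (x_n) to 0.

1


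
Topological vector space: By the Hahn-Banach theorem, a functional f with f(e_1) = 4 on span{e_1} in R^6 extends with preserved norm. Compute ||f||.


The norm of f is given by ||f|| = sup_{||x||=1} |f(x)|.
On span{e_1}, ||e_1|| = 1, so ||f|| = |f(e_1)| / ||e_1||
= |4| / 1 = 4.0000

4.0000


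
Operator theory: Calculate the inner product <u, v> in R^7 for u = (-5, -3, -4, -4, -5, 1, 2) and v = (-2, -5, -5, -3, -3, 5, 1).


Computing the standard inner product <u, v> = sum u_i * v_i
= -5*-2 + -3*-5 + -4*-5 + -4*-3 + -5*-3 + 1*5 + 2*1
= 10 + 15 + 20 + 12 + 15 + 5 + 2
= 79

79


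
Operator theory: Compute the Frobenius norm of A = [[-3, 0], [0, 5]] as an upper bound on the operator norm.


||A||_F^2 = sum a_ij^2
= (-3)^2 + 0^2 + 0^2 + 5^2
= 9 + 0 + 0 + 25 = 34
||A||_F = sqrt(34) = 5.8310

5.8310


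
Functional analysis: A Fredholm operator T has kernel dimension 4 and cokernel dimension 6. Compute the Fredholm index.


The Fredholm index is defined as ind(T) = dim(ker T) - dim(coker T)
= 4 - 6
= -2

-2


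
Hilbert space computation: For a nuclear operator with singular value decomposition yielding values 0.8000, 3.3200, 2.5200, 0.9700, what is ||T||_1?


The nuclear norm is the sum of all singular values.
||T||_1 = 0.8000 + 3.3200 + 2.5200 + 0.9700
= 7.6100

7.6100


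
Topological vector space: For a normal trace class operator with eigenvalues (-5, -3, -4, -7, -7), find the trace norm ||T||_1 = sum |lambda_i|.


For a normal operator, singular values equal |eigenvalues|.
Trace norm = sum |lambda_i| = 5 + 3 + 4 + 7 + 7
= 26

26


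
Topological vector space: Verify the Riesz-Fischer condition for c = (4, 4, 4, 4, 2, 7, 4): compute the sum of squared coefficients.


sum |c_n|^2 = 4^2 + 4^2 + 4^2 + 4^2 + 2^2 + 7^2 + 4^2
= 16 + 16 + 16 + 16 + 4 + 49 + 16
= 133

133


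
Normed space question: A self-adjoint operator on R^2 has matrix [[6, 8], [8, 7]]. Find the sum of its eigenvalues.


For a self-adjoint (symmetric) matrix, the eigenvalues are real.
The sum of eigenvalues equals the trace of the matrix.
trace = 6 + 7 = 13

13


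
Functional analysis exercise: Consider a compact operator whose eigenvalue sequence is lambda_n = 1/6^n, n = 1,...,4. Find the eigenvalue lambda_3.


The eigenvalue formula gives lambda_3 = 1/6^3
= 1/216
= 0.0046

0.0046


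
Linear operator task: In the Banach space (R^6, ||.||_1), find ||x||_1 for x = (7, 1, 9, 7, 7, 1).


The l^1 norm equals the sum of absolute values of all components.
||x||_1 = 7 + 1 + 9 + 7 + 7 + 1
= 32

32.0000


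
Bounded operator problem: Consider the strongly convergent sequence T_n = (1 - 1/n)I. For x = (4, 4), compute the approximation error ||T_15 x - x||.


T_15 x - x = (1 - 1/15)x - x = -x/15
||x|| = sqrt(32) = 5.6569
||T_15 x - x|| = ||x||/15 = 5.6569/15 = 0.3771

0.3771


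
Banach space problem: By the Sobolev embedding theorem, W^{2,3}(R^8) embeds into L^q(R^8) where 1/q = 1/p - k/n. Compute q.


Using the Sobolev embedding formula: 1/q = 1/p - k/n
1/q = 1/3 - 2/8 = 1/12
q = 1/(1/12) = 12

12.0000


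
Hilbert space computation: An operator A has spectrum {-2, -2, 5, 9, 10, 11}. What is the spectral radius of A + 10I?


Spectrum of A + 10I = {8, 8, 15, 19, 20, 21}
Spectral radius = max |lambda| over the shifted spectrum
= max(8, 8, 15, 19, 20, 21) = 21

21


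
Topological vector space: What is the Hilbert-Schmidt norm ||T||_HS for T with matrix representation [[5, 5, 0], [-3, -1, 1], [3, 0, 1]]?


The Hilbert-Schmidt norm is sqrt(sum of squares of all entries).
Sum of squares = 5^2 + 5^2 + 0^2 + (-3)^2 + (-1)^2 + 1^2 + 3^2 + 0^2 + 1^2
= 25 + 25 + 0 + 9 + 1 + 1 + 9 + 0 + 1 = 71
||T||_HS = sqrt(71) = 8.4261

8.4261


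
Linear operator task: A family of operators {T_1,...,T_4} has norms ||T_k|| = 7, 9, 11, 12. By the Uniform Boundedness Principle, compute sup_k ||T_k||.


By the Uniform Boundedness Principle, the supremum of norms is finite.
sup_k ||T_k|| = max(7, 9, 11, 12) = 12

12


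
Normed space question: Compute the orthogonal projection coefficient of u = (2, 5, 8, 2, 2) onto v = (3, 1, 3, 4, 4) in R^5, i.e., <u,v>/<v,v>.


Computing <u,v> = 2*3 + 5*1 + 8*3 + 2*4 + 2*4 = 51
Computing <v,v> = 3^2 + 1^2 + 3^2 + 4^2 + 4^2 = 51
Projection coefficient = 51/51 = 1.0000

1.0000


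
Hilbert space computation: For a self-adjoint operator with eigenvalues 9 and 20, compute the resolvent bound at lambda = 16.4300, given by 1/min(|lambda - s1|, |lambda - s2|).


dist(16.4300, {9, 20}) = min(|16.4300 - 9|, |16.4300 - 20|)
= min(7.4300, 3.5700) = 3.5700
Resolvent bound = 1/3.5700 = 0.2801

0.2801


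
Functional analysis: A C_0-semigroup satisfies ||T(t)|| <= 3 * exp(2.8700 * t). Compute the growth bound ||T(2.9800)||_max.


||T(2.9800)|| <= 3 * exp(2.8700 * 2.9800)
= 3 * exp(8.5526)
= 3 * 5180.2055
= 15540.6164

15540.6164


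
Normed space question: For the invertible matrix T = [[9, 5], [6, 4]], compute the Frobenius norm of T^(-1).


det(T) = 9*4 - 5*6 = 6
T^(-1) = (1/6) * [[4, -5], [-6, 9]] = [[0.6667, -0.8333], [-1.0000, 1.5000]]
||T^(-1)||_F^2 = 0.6667^2 + (-0.8333)^2 + (-1.0000)^2 + 1.5000^2 = 4.3889
||T^(-1)||_F = sqrt(4.3889) = 2.0950

2.0950


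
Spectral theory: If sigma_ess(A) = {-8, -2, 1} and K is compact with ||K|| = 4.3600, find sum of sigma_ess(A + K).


By Weyl's theorem, the essential spectrum is invariant under compact perturbations.
sigma_ess(A + K) = sigma_ess(A) = {-8, -2, 1}
Sum = -8 + -2 + 1 = -9

-9


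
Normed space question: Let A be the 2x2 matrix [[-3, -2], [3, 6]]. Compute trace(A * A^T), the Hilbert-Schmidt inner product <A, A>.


trace(A * A^T) = sum of squares of all entries
= (-3)^2 + (-2)^2 + 3^2 + 6^2
= 9 + 4 + 9 + 36
= 58

58


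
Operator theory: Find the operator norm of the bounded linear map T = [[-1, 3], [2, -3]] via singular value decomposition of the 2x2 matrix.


A^T A = [[5, -9], [-9, 18]]
trace(A^T A) = 23, det(A^T A) = 9
discriminant = 23^2 - 4*9 = 493
Largest eigenvalue of A^T A = (trace + sqrt(disc))/2 = 22.6018
||T|| = sqrt(22.6018) = 4.7541

4.7541


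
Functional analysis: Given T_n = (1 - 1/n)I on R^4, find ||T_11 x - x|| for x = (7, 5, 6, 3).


T_11 x - x = (1 - 1/11)x - x = -x/11
||x|| = sqrt(119) = 10.9087
||T_11 x - x|| = ||x||/11 = 10.9087/11 = 0.9917

0.9917


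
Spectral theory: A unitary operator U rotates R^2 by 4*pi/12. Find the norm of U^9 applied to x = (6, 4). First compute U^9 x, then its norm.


U is a rotation by theta = 4*pi/12
U^9 = rotation by 9*theta = 36*pi/12 = 12*pi/12 (mod 2*pi)
cos(12*pi/12) = -1.0000, sin(12*pi/12) = 0.0000
U^9 x = (-1.0000 * 6 - 0.0000 * 4, 0.0000 * 6 + -1.0000 * 4)
= (-6.0000, -4.0000)
||U^9 x|| = sqrt((-6.0000)^2 + (-4.0000)^2) = sqrt(52.0000) = 7.2111

7.2111


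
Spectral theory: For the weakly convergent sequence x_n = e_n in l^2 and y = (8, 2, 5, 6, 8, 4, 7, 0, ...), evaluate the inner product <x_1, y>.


x_1 = e_1 is the standard basis vector with 1 in position 1.
<x_1, y> = y_1 = 8
As n -> infinity, <x_n, y> -> 0, confirming weak convergence of (x_n) to 0.

8


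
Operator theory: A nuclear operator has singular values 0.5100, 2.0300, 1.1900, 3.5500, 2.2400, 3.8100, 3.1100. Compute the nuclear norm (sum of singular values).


The nuclear norm is the sum of all singular values.
||T||_1 = 0.5100 + 2.0300 + 1.1900 + 3.5500 + 2.2400 + 3.8100 + 3.1100
= 16.4400

16.4400


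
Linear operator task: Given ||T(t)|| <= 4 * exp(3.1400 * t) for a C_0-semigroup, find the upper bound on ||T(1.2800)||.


||T(1.2800)|| <= 4 * exp(3.1400 * 1.2800)
= 4 * exp(4.0192)
= 4 * 55.6566
= 222.6263

222.6263


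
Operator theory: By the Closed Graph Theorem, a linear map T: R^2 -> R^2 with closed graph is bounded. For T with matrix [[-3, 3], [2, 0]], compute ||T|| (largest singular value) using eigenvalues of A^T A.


A^T A = [[13, -9], [-9, 9]]
trace(A^T A) = 22, det(A^T A) = 36
discriminant = 22^2 - 4*36 = 340
Largest eigenvalue of A^T A = (trace + sqrt(disc))/2 = 20.2195
||T|| = sqrt(20.2195) = 4.4966

4.4966


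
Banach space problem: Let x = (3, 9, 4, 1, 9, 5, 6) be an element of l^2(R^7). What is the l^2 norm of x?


The l^2 norm = (sum |x_i|^2)^(1/2)
Sum of 2th powers = 9 + 81 + 16 + 1 + 81 + 25 + 36 = 249
||x||_2 = (249)^(1/2) = 15.7797

15.7797


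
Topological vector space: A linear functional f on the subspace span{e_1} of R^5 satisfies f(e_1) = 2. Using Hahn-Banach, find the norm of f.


The norm of f is given by ||f|| = sup_{||x||=1} |f(x)|.
On span{e_1}, ||e_1|| = 1, so ||f|| = |f(e_1)| / ||e_1||
= |2| / 1 = 2.0000

2.0000
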